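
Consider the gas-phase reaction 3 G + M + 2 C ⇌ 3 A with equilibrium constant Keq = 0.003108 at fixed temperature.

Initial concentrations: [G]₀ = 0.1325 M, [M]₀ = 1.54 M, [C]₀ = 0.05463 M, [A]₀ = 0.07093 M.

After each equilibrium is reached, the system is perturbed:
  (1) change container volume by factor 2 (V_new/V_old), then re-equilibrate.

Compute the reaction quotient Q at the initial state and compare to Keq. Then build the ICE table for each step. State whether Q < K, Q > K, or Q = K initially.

Q₀ = 33.38 vs Keq = 0.003108 ⇒ Q>K, reverse
Step 1:
                    G           M           C           A
  Initial      0.1325        1.54     0.05463     0.07093
  Change       0.0639      0.0213      0.0426     -0.0639
  Equil        0.1964       1.561     0.09723    0.007031
  solve Keq expr → x = -0.0213; check Q = 0.003108
Then change container volume by factor 2 (V_new/V_old).
Step 2:
                    G           M           C           A
  Initial      0.0982      0.7806     0.04861    0.003515
  Change     0.001699  5.6638e-04    0.001133   -0.001699
  Equil        0.0999      0.7812     0.04975    0.001816
  solve Keq expr → x = -5.6638e-04; check Q = 0.003108

Q₀ = 33.38; Q > K (proceeds reverse)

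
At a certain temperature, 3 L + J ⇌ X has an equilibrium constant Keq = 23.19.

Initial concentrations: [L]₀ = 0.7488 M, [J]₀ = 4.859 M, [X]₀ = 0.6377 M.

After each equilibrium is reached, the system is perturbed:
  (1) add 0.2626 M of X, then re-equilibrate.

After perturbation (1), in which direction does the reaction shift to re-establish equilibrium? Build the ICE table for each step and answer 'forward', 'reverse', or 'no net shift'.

Direction: reverse

Q₀ = 0.3126 vs Keq = 23.19 ⇒ Q<K, forward
Step 1:
                  L         J         X
  init       0.7488     4.859    0.6377
  Δ         -0.5524   -0.1841    0.1841
  eq         0.1964     4.675    0.8218
  solve Keq expr → x = 0.1841; check Q = 23.19
Then add 0.2626 M of X.
Step 2:
                  L         J         X
  init       0.1964     4.675     1.084
  Δ         0.01852  0.006173 -0.006173
  eq          0.215     4.681     1.078
  solve Keq expr → x = -0.006173; check Q = 23.19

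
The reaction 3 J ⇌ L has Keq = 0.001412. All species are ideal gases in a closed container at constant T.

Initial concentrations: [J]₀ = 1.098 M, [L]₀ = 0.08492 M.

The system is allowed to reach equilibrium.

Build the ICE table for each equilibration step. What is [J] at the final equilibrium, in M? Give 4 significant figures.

[J]_eq = 1.343 M

Q₀ = 0.06415 vs Keq = 0.001412 ⇒ Q>K, reverse
Step 1:
                  J         L
  Initial     1.098   0.08492
  Change     0.2445   -0.0815
  Equil       1.343  0.003417
  solve Keq expr → x = -0.0815; check Q = 0.001412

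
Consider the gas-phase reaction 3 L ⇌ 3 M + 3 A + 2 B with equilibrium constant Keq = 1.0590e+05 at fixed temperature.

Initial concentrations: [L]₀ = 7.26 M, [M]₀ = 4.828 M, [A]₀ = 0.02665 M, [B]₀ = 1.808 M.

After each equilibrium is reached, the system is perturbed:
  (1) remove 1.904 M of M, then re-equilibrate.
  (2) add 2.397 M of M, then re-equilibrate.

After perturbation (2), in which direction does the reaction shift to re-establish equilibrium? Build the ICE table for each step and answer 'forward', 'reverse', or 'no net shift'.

Direction: reverse

Q₀ = 1.8196e-05 vs Keq = 1.0590e+05 ⇒ Q<K, forward
Step 1:
                  L         M         A         B
  init         7.26     4.828   0.02665     1.808
  Δ          -4.604     4.604     4.604      3.07
  eq          2.656     9.432     4.631     4.878
  solve Keq expr → x = 1.535; check Q = 1.0590e+05
Then remove 1.904 M of M.
Step 2:
                  L         M         A         B
  init        2.656     7.528     4.631     4.878
  Δ         -0.2726    0.2726    0.2726    0.1817
  eq          2.383     7.801     4.904     5.059
  solve Keq expr → x = 0.09087; check Q = 1.0590e+05
Then add 2.397 M of M.
Step 3:
                  L         M         A         B
  init        2.383      10.2     4.904     5.059
  Δ          0.3377   -0.3377   -0.3377   -0.2252
  eq          2.721      9.86     4.566     4.834
  solve Keq expr → x = -0.1126; check Q = 1.0590e+05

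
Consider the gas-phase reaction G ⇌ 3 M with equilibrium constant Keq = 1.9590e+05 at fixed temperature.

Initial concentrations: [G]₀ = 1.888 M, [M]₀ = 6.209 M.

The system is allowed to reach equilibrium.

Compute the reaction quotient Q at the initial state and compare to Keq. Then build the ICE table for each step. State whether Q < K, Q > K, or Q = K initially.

Q₀ = 126.8 vs Keq = 1.9590e+05 ⇒ Q<K, forward
Step 1:
                   G          M
  Initial      1.888      6.209
  Change       -1.88      5.639
  Equil     0.008489      11.85
  solve Keq expr → x = 1.88; check Q = 1.9590e+05

Q₀ = 126.8; Q < K (proceeds forward)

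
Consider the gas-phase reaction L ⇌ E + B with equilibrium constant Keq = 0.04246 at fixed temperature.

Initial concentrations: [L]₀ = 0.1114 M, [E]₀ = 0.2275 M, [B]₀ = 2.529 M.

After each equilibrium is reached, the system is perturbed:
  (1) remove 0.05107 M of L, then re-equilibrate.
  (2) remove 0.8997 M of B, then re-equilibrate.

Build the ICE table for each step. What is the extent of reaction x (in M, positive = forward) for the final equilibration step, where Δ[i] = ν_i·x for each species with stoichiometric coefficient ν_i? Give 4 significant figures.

Q₀ = 5.165 vs Keq = 0.04246 ⇒ Q>K, reverse
Step 1:
                  L         E         B
  init       0.1114    0.2275     2.529
  Δ          0.2214   -0.2214   -0.2214
  eq         0.3328  0.006123     2.308
  solve Keq expr → x = -0.2214; check Q = 0.04246
Then remove 0.05107 M of L.
Step 2:
                  L         E         B
  init       0.2817  0.006123     2.308
  Δ       9.2067e-04 -9.2067e-04 -9.2067e-04
  eq         0.2826  0.005202     2.307
  solve Keq expr → x = -9.2067e-04; check Q = 0.04246
Then remove 0.8997 M of B.
Step 3:
                  L         E         B
  init       0.2826  0.005202     1.407
  Δ       -0.003211  0.003211  0.003211
  eq         0.2794  0.008413      1.41
  solve Keq expr → x = 0.003211; check Q = 0.04246

x = 0.003211 M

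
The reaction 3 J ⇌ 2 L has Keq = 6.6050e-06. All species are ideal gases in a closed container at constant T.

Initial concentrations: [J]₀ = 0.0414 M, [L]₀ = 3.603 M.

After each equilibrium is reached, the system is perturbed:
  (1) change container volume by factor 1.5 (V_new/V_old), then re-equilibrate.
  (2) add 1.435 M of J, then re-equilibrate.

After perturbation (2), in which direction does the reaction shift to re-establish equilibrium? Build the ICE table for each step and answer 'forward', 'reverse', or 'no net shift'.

Q₀ = 1.8295e+05 vs Keq = 6.6050e-06 ⇒ Q>K, reverse
Step 1:
                  J         L
  Initial    0.0414     3.603
  Change      5.356    -3.571
  Equil       5.398   0.03223
  solve Keq expr → x = -1.785; check Q = 6.6050e-06
Then change container volume by factor 1.5 (V_new/V_old).
Step 2:
                  J         L
  Initial     3.598   0.02149
  Change    0.00585   -0.0039
  Equil       3.604   0.01759
  solve Keq expr → x = -0.00195; check Q = 6.6050e-06
Then add 1.435 M of J.
Step 3:
                  J         L
  Initial     5.039   0.01759
  Change   -0.01701   0.01134
  Equil       5.022   0.02893
  solve Keq expr → x = 0.00567; check Q = 6.6050e-06

Direction: forward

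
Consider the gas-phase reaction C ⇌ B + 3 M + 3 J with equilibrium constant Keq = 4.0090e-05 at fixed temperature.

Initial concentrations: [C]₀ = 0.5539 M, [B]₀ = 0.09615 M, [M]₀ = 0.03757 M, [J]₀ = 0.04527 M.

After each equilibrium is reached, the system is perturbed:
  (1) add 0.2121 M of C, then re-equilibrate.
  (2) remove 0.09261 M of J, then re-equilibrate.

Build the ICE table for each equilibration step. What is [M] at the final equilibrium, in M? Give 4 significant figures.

[M]_eq = 0.2783 M

Q₀ = 8.5403e-10 vs Keq = 4.0090e-05 ⇒ Q<K, forward
Step 1:
                   C          B          M          J
  I           0.5539    0.09615    0.03757    0.04527
  C         -0.06083    0.06083     0.1825     0.1825
  E           0.4931      0.157     0.2201     0.2278
  solve Keq expr → x = 0.06083; check Q = 4.0090e-05
Then add 0.2121 M of C.
Step 2:
                   C          B          M          J
  I           0.7052      0.157     0.2201     0.2278
  C        -0.004162   0.004162    0.01249    0.01249
  E            0.701     0.1611     0.2326     0.2403
  solve Keq expr → x = 0.004162; check Q = 4.0090e-05
Then remove 0.09261 M of J.
Step 3:
                   C          B          M          J
  I            0.701     0.1611     0.2326     0.1476
  C         -0.01525    0.01525    0.04574    0.04574
  E           0.6858     0.1764     0.2783     0.1934
  solve Keq expr → x = 0.01525; check Q = 4.0090e-05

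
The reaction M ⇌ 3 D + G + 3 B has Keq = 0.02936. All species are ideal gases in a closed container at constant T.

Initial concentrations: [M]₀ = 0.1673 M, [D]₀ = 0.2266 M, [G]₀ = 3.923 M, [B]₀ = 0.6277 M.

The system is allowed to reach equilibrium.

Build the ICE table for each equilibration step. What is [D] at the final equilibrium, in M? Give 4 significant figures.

[D]_eq = 0.1878 M

Q₀ = 0.06748 vs Keq = 0.02936 ⇒ Q>K, reverse
Step 1:
                   M          D          G          B
  Initial     0.1673     0.2266      3.923     0.6277
  Change     0.01293   -0.03878   -0.01293   -0.03878
  Equil       0.1802     0.1878       3.91     0.5889
  solve Keq expr → x = -0.01293; check Q = 0.02936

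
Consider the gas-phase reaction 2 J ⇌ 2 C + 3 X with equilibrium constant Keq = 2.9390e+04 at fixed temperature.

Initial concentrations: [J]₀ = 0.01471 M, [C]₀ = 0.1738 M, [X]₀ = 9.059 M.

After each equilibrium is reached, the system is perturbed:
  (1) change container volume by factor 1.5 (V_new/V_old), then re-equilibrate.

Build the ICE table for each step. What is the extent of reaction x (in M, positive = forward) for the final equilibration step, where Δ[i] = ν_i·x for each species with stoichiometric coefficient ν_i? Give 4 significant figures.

x = 0.003596 M

Q₀ = 1.0378e+05 vs Keq = 2.9390e+04 ⇒ Q>K, reverse
Step 1:
                  J         C         X
  I         0.01471    0.1738     9.059
  C          0.0111   -0.0111  -0.01664
  E         0.02581    0.1627     9.042
  solve Keq expr → x = -0.005548; check Q = 2.9390e+04
Then change container volume by factor 1.5 (V_new/V_old).
Step 2:
                  J         C         X
  I          0.0172    0.1085     6.028
  C       -0.007192  0.007192   0.01079
  E         0.01001    0.1157     6.039
  solve Keq expr → x = 0.003596; check Q = 2.9390e+04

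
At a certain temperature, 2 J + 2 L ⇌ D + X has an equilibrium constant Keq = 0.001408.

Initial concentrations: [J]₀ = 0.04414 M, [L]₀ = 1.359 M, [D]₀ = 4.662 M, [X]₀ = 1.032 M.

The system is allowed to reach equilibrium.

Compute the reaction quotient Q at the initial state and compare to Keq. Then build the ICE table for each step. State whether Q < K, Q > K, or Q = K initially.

Q₀ = 1337 vs Keq = 0.001408 ⇒ Q>K, reverse
Step 1:
                   J          L          D          X
  Initial    0.04414      1.359      4.662      1.032
  Change       2.026      2.026     -1.013     -1.013
  Equil         2.07      3.385      3.649    0.01895
  solve Keq expr → x = -1.013; check Q = 0.001408

Q₀ = 1337; Q > K (proceeds reverse)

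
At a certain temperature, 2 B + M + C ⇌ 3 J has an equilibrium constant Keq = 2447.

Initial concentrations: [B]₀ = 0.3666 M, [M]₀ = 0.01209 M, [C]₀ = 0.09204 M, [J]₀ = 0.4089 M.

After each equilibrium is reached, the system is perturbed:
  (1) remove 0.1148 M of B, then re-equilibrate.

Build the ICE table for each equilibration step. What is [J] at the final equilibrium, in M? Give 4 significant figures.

Q₀ = 457.2 vs Keq = 2447 ⇒ Q<K, forward
Step 1:
                  B         M         C         J
  init       0.3666   0.01209   0.09204    0.4089
  Δ        -0.01754  -0.00877  -0.00877   0.02631
  eq         0.3491   0.00332   0.08327    0.4352
  solve Keq expr → x = 0.00877; check Q = 2447
Then remove 0.1148 M of B.
Step 2:
                  B         M         C         J
  init       0.2343   0.00332   0.08327    0.4352
  Δ        0.006051  0.003025  0.003025 -0.009076
  eq         0.2403  0.006346    0.0863    0.4261
  solve Keq expr → x = -0.003025; check Q = 2447

[J]_eq = 0.4261 M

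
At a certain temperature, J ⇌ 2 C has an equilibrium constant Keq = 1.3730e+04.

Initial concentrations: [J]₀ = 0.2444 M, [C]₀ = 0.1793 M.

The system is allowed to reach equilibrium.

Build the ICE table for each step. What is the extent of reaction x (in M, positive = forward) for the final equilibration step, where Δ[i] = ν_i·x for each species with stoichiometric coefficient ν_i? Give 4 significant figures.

Q₀ = 0.1315 vs Keq = 1.3730e+04 ⇒ Q<K, forward
Step 1:
                    J           C
  I            0.2444      0.1793
  C           -0.2444      0.4887
  E        3.2503e-05       0.668
  solve Keq expr → x = 0.2444; check Q = 1.3730e+04

x = 0.2444 M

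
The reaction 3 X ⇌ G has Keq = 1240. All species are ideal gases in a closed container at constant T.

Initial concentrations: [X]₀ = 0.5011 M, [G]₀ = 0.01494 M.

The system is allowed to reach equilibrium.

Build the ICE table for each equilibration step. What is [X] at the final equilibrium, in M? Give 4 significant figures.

[X]_eq = 0.05105 M

Q₀ = 0.1187 vs Keq = 1240 ⇒ Q<K, forward
Step 1:
                    X           G
  I            0.5011     0.01494
  C           -0.4501        0.15
  E           0.05105       0.165
  solve Keq expr → x = 0.15; check Q = 1240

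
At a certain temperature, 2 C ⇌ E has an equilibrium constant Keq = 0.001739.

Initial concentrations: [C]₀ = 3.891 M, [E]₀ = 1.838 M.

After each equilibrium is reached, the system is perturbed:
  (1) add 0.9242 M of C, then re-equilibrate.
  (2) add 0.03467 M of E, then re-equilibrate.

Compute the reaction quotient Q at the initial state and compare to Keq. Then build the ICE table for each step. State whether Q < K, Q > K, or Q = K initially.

Q₀ = 0.1214; Q > K (proceeds reverse)

Q₀ = 0.1214 vs Keq = 0.001739 ⇒ Q>K, reverse
Step 1:
                   C          E
  Initial      3.891      1.838
  Change       3.487     -1.743
  Equil        7.378    0.09465
  solve Keq expr → x = -1.743; check Q = 0.001739
Then add 0.9242 M of C.
Step 2:
                   C          E
  Initial      8.302    0.09465
  Change    -0.04766    0.02383
  Equil        8.254     0.1185
  solve Keq expr → x = 0.02383; check Q = 0.001739
Then add 0.03467 M of E.
Step 3:
                   C          E
  Initial      8.254     0.1532
  Change     0.06556   -0.03278
  Equil         8.32     0.1204
  solve Keq expr → x = -0.03278; check Q = 0.001739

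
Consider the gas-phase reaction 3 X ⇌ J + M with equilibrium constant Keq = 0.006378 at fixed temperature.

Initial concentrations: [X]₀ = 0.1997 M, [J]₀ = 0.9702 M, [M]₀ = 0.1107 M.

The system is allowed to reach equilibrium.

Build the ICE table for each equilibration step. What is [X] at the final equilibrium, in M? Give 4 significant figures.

[X]_eq = 0.5285 M

Q₀ = 13.49 vs Keq = 0.006378 ⇒ Q>K, reverse
Step 1:
                    X           J           M
  init         0.1997      0.9702      0.1107
  Δ            0.3288     -0.1096     -0.1096
  eq           0.5285      0.8606    0.001094
  solve Keq expr → x = -0.1096; check Q = 0.006378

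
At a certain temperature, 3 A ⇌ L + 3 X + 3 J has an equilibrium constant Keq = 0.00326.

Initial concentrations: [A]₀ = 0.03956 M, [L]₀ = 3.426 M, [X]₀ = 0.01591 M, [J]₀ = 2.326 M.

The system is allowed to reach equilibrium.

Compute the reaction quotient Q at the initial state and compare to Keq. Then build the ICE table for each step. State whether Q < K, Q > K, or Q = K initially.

Q₀ = 2.805 vs Keq = 0.00326 ⇒ Q>K, reverse
Step 1:
                    A           L           X           J
  init        0.03956       3.426     0.01591       2.326
  Δ           0.01365   -0.004549    -0.01365    -0.01365
  eq          0.05321       3.421    0.002264       2.312
  solve Keq expr → x = -0.004549; check Q = 0.00326

Q₀ = 2.805; Q > K (proceeds reverse)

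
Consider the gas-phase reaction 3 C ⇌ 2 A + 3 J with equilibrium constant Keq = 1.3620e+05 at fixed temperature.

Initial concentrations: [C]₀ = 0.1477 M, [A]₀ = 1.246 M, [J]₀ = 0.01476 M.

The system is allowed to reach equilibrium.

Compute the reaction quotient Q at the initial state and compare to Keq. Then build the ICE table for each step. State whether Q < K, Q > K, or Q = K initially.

Q₀ = 0.001549; Q < K (proceeds forward)

Q₀ = 0.001549 vs Keq = 1.3620e+05 ⇒ Q<K, forward
Step 1:
                    C           A           J
  init         0.1477       1.246     0.01476
  Δ           -0.1439     0.09596      0.1439
  eq         0.003753       1.342      0.1587
  solve Keq expr → x = 0.04798; check Q = 1.3620e+05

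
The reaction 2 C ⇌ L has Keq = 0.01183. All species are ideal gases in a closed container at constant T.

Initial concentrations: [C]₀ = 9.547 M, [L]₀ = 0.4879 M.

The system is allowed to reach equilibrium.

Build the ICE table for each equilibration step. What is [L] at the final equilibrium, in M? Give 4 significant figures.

[L]_eq = 0.9001 M

Q₀ = 0.005353 vs Keq = 0.01183 ⇒ Q<K, forward
Step 1:
                   C          L
  Initial      9.547     0.4879
  Change     -0.8244     0.4122
  Equil        8.723     0.9001
  solve Keq expr → x = 0.4122; check Q = 0.01183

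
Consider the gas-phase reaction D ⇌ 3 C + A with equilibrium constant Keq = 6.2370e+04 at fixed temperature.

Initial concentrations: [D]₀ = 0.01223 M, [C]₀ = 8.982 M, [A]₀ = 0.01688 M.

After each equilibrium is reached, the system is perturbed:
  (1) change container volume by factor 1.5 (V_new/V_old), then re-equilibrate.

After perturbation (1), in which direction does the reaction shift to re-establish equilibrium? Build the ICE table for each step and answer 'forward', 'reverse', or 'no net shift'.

Direction: forward

Q₀ = 1000 vs Keq = 6.2370e+04 ⇒ Q<K, forward
Step 1:
                   D          C          A
  init       0.01223      8.982    0.01688
  Δ         -0.01189    0.03568    0.01189
  eq      3.3828e-04      9.018    0.02877
  solve Keq expr → x = 0.01189; check Q = 6.2370e+04
Then change container volume by factor 1.5 (V_new/V_old).
Step 2:
                   D          C          A
  init    2.2552e-04      6.012    0.01918
  Δ       -1.5813e-04 4.7439e-04 1.5813e-04
  eq      6.7387e-05      6.012    0.01934
  solve Keq expr → x = 1.5813e-04; check Q = 6.2370e+04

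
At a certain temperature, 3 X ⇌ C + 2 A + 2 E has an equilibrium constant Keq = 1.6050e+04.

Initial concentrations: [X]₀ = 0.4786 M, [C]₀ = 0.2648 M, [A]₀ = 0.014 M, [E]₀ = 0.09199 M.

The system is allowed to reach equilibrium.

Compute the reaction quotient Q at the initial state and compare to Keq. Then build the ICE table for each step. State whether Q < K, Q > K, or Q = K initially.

Q₀ = 4.0062e-06 vs Keq = 1.6050e+04 ⇒ Q<K, forward
Step 1:
                    X           C           A           E
  Initial      0.4786      0.2648       0.014     0.09199
  Change      -0.4709       0.157      0.3139      0.3139
  Equil       0.00775      0.4218      0.3279      0.4059
  solve Keq expr → x = 0.157; check Q = 1.6050e+04

Q₀ = 4.0062e-06; Q < K (proceeds forward)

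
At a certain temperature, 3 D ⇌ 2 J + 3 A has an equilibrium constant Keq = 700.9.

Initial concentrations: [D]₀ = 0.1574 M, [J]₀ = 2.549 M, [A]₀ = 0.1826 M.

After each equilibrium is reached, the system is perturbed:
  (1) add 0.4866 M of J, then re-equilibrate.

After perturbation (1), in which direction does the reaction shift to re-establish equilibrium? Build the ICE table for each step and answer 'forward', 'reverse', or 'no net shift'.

Q₀ = 10.14 vs Keq = 700.9 ⇒ Q<K, forward
Step 1:
                  D         J         A
  I          0.1574     2.549    0.1826
  C        -0.09755   0.06503   0.09755
  E         0.05985     2.614    0.2802
  solve Keq expr → x = 0.03252; check Q = 700.9
Then add 0.4866 M of J.
Step 2:
                  D         J         A
  I         0.05985     3.101    0.2802
  C        0.005777 -0.003851 -0.005777
  E         0.06562     3.097    0.2744
  solve Keq expr → x = -0.001926; check Q = 700.9

Direction: reverse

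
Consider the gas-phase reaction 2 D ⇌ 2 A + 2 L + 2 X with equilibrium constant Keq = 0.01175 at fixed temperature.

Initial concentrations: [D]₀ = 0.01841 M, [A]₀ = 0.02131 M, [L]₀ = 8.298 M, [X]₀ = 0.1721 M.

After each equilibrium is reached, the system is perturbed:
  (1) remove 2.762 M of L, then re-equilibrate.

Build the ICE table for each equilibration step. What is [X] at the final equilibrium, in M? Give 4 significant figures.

[X]_eq = 0.1553 M

Q₀ = 2.733 vs Keq = 0.01175 ⇒ Q>K, reverse
Step 1:
                  D         A         L         X
  I         0.01841   0.02131     8.298    0.1721
  C          0.0182   -0.0182   -0.0182   -0.0182
  E         0.03661  0.003114      8.28    0.1539
  solve Keq expr → x = -0.009098; check Q = 0.01175
Then remove 2.762 M of L.
Step 2:
                  D         A         L         X
  I         0.03661  0.003114     5.518    0.1539
  C       -0.001347  0.001347  0.001347  0.001347
  E         0.03526  0.004461     5.519    0.1553
  solve Keq expr → x = 6.7333e-04; check Q = 0.01175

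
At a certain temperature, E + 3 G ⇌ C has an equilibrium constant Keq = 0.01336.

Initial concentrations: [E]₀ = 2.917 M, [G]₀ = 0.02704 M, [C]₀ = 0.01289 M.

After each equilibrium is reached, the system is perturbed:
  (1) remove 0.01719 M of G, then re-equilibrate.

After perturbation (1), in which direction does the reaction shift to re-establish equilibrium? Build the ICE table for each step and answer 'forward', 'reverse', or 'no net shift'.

Direction: reverse

Q₀ = 223.5 vs Keq = 0.01336 ⇒ Q>K, reverse
Step 1:
                  E         G         C
  init        2.917   0.02704   0.01289
  Δ         0.01288   0.03864  -0.01288
  eq           2.93   0.06568 1.1089e-05
  solve Keq expr → x = -0.01288; check Q = 0.01336
Then remove 0.01719 M of G.
Step 2:
                  E         G         C
  init         2.93   0.04849 1.1089e-05
  Δ       6.6215e-06 1.9865e-05 -6.6215e-06
  eq           2.93   0.04851 4.4674e-06
  solve Keq expr → x = -6.6215e-06; check Q = 0.01336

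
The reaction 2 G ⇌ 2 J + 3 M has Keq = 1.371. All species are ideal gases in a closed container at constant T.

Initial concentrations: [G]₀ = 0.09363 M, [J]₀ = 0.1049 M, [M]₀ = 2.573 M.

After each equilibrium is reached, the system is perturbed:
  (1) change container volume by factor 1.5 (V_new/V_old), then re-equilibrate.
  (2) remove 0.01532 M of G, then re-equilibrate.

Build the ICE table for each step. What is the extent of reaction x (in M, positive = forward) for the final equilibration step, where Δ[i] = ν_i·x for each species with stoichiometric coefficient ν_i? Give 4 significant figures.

Q₀ = 21.38 vs Keq = 1.371 ⇒ Q>K, reverse
Step 1:
                  G         J         M
  init      0.09363    0.1049     2.573
  Δ          0.0592   -0.0592   -0.0888
  eq         0.1528    0.0457     2.484
  solve Keq expr → x = -0.0296; check Q = 1.371
Then change container volume by factor 1.5 (V_new/V_old).
Step 2:
                  G         J         M
  init       0.1019   0.03047     1.656
  Δ        -0.01582   0.01582   0.02373
  eq        0.08607   0.04629      1.68
  solve Keq expr → x = 0.007909; check Q = 1.371
Then remove 0.01532 M of G.
Step 3:
                  G         J         M
  init      0.07075   0.04629      1.68
  Δ        0.005173 -0.005173 -0.007759
  eq        0.07592   0.04111     1.672
  solve Keq expr → x = -0.002586; check Q = 1.371

x = -0.002586 M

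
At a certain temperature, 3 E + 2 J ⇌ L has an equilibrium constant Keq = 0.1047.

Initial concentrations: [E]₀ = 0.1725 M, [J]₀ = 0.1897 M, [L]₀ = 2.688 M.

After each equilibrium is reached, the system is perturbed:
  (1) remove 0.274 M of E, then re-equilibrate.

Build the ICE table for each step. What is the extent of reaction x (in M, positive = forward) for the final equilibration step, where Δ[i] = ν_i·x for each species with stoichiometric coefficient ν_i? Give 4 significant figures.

Q₀ = 1.4552e+04 vs Keq = 0.1047 ⇒ Q>K, reverse
Step 1:
                  E         J         L
  I          0.1725    0.1897     2.688
  C           1.915     1.277   -0.6384
  E           2.088     1.467      2.05
  solve Keq expr → x = -0.6384; check Q = 0.1047
Then remove 0.274 M of E.
Step 2:
                  E         J         L
  I           1.814     1.467      2.05
  C          0.1607    0.1071  -0.05355
  E           1.974     1.574     1.996
  solve Keq expr → x = -0.05355; check Q = 0.1047

x = -0.05355 M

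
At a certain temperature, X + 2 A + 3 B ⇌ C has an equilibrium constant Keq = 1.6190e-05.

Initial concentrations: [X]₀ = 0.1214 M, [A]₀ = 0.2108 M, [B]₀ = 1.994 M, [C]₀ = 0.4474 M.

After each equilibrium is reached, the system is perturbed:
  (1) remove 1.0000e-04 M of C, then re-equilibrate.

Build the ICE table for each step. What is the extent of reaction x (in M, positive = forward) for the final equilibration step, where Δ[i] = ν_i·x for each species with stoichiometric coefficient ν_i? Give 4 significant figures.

x = 9.9665e-05 M

Q₀ = 10.46 vs Keq = 1.6190e-05 ⇒ Q>K, reverse
Step 1:
                    X           A           B           C
  I            0.1214      0.2108       1.994      0.4474
  C             0.447       0.894       1.341      -0.447
  E            0.5684       1.105       3.335  4.1658e-04
  solve Keq expr → x = -0.447; check Q = 1.6190e-05
Then remove 1.0000e-04 M of C.
Step 2:
                    X           A           B           C
  I            0.5684       1.105       3.335  3.1658e-04
  C       -9.9665e-05 -1.9933e-04 -2.9899e-04  9.9665e-05
  E            0.5683       1.105       3.335  4.1624e-04
  solve Keq expr → x = 9.9665e-05; check Q = 1.6190e-05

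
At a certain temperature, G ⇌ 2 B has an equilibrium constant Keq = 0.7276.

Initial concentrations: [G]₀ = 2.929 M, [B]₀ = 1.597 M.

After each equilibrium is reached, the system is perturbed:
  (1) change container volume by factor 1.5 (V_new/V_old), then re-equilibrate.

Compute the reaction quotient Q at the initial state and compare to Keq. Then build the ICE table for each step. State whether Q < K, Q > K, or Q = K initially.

Q₀ = 0.8707; Q > K (proceeds reverse)

Q₀ = 0.8707 vs Keq = 0.7276 ⇒ Q>K, reverse
Step 1:
                  G         B
  Initial     2.929     1.597
  Change    0.06102    -0.122
  Equil        2.99     1.475
  solve Keq expr → x = -0.06102; check Q = 0.7276
Then change container volume by factor 1.5 (V_new/V_old).
Step 2:
                  G         B
  Initial     1.993    0.9833
  Change   -0.09584    0.1917
  Equil       1.898     1.175
  solve Keq expr → x = 0.09584; check Q = 0.7276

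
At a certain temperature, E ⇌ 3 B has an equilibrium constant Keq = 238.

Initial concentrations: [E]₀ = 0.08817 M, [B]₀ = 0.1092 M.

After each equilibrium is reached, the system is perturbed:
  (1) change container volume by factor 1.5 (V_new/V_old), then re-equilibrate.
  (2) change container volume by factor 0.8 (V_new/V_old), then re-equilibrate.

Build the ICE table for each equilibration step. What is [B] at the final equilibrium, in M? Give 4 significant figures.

Q₀ = 0.01477 vs Keq = 238 ⇒ Q<K, forward
Step 1:
                   E          B
  I          0.08817     0.1092
  C         -0.08795     0.2639
  E       2.1814e-04     0.3731
  solve Keq expr → x = 0.08795; check Q = 238
Then change container volume by factor 1.5 (V_new/V_old).
Step 2:
                   E          B
  I       1.4543e-04     0.2487
  C       -8.0605e-05 2.4182e-04
  E       6.4824e-05     0.2489
  solve Keq expr → x = 8.0605e-05; check Q = 238
Then change container volume by factor 0.8 (V_new/V_old).
Step 3:
                   E          B
  I       8.1030e-05     0.3112
  C       4.5413e-05 -1.3624e-04
  E       1.2644e-04      0.311
  solve Keq expr → x = -4.5413e-05; check Q = 238

[B]_eq = 0.311 M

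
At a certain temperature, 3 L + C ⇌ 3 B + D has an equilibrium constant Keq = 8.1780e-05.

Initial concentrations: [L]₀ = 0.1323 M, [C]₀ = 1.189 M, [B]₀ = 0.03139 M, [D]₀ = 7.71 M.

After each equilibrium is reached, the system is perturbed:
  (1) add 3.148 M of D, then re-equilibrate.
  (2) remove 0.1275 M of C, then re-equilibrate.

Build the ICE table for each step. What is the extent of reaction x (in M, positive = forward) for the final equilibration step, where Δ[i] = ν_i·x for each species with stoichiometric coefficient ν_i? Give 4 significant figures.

x = -4.0149e-05 M

Q₀ = 0.08661 vs Keq = 8.1780e-05 ⇒ Q>K, reverse
Step 1:
                   L          C          B          D
  init        0.1323      1.189    0.03139       7.71
  Δ          0.02766   0.009219   -0.02766  -0.009219
  eq            0.16      1.198   0.003734      7.701
  solve Keq expr → x = -0.009219; check Q = 8.1780e-05
Then add 3.148 M of D.
Step 2:
                   L          C          B          D
  init          0.16      1.198   0.003734      10.85
  Δ       3.9480e-04 1.3160e-04 -3.9480e-04 -1.3160e-04
  eq          0.1604      1.198    0.00334      10.85
  solve Keq expr → x = -1.3160e-04; check Q = 8.1780e-05
Then remove 0.1275 M of C.
Step 3:
                   L          C          B          D
  init        0.1604      1.071    0.00334      10.85
  Δ       1.2045e-04 4.0149e-05 -1.2045e-04 -4.0149e-05
  eq          0.1605      1.071   0.003219      10.85
  solve Keq expr → x = -4.0149e-05; check Q = 8.1780e-05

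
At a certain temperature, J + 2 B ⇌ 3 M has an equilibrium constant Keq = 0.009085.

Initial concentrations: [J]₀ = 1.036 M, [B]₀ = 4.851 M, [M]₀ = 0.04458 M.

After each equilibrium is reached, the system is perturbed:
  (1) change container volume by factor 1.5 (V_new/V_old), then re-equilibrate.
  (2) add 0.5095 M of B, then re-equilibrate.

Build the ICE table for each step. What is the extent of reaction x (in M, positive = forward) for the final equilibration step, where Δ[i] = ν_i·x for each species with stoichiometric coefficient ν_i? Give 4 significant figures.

x = 0.01177 M

Q₀ = 3.6341e-06 vs Keq = 0.009085 ⇒ Q<K, forward
Step 1:
                  J         B         M
  init        1.036     4.851   0.04458
  Δ         -0.1666   -0.3331    0.4997
  eq         0.8694     4.518    0.5443
  solve Keq expr → x = 0.1666; check Q = 0.009085
Then change container volume by factor 1.5 (V_new/V_old).
Step 2:
                  J         B         M
  init       0.5796     3.012    0.3628
  Δ               0         0         0
  eq         0.5796     3.012    0.3628
  solve Keq expr → x = 0; check Q = 0.009085
Then add 0.5095 M of B.
Step 3:
                  J         B         M
  init       0.5796     3.521    0.3628
  Δ        -0.01177  -0.02354   0.03532
  eq         0.5679     3.498    0.3982
  solve Keq expr → x = 0.01177; check Q = 0.009085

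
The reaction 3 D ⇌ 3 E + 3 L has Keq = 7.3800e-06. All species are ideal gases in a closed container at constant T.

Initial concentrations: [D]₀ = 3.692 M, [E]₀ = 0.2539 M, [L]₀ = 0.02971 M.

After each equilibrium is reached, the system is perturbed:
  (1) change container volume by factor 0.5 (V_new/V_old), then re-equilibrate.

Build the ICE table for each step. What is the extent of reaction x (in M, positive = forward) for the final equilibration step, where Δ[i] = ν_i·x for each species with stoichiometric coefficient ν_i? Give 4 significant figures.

Q₀ = 8.5293e-09 vs Keq = 7.3800e-06 ⇒ Q<K, forward
Step 1:
                   D          E          L
  init         3.692     0.2539    0.02971
  Δ          -0.1439     0.1439     0.1439
  eq           3.548     0.3978     0.1736
  solve Keq expr → x = 0.04798; check Q = 7.3800e-06
Then change container volume by factor 0.5 (V_new/V_old).
Step 2:
                   D          E          L
  init         7.096     0.7957     0.3473
  Δ           0.1344    -0.1344    -0.1344
  eq           7.231     0.6613     0.2129
  solve Keq expr → x = -0.0448; check Q = 7.3800e-06

x = -0.0448 M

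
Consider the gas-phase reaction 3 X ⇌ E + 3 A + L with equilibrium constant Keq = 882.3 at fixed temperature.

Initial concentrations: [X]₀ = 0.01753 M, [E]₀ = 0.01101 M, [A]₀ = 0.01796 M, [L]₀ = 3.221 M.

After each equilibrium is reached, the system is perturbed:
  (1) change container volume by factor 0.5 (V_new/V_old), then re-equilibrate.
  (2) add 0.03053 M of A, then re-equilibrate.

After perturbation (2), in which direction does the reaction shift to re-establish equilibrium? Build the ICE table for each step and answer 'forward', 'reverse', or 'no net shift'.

Q₀ = 0.03814 vs Keq = 882.3 ⇒ Q<K, forward
Step 1:
                  X         E         A         L
  I         0.01753   0.01101   0.01796     3.221
  C        -0.01619  0.005398   0.01619  0.005398
  E        0.001337   0.01641   0.03415     3.226
  solve Keq expr → x = 0.005398; check Q = 882.3
Then change container volume by factor 0.5 (V_new/V_old).
Step 2:
                  X         E         A         L
  I        0.002674   0.03282   0.06831     6.453
  C        0.001459 -4.8644e-04 -0.001459 -4.8644e-04
  E        0.004133   0.03233   0.06685     6.452
  solve Keq expr → x = -4.8644e-04; check Q = 882.3
Then add 0.03053 M of A.
Step 3:
                  X         E         A         L
  I        0.004133   0.03233   0.09738     6.452
  C        0.001744 -5.8137e-04 -0.001744 -5.8137e-04
  E        0.005878   0.03175   0.09563     6.452
  solve Keq expr → x = -5.8137e-04; check Q = 882.3

Direction: reverse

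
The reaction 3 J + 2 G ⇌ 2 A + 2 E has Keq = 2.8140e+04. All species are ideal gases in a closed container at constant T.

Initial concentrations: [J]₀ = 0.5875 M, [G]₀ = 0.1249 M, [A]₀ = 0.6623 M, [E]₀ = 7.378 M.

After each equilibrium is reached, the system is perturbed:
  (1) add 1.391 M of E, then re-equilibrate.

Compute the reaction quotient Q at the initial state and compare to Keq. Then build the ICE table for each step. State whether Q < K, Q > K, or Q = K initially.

Q₀ = 7548; Q < K (proceeds forward)

Q₀ = 7548 vs Keq = 2.8140e+04 ⇒ Q<K, forward
Step 1:
                    J           G           A           E
  init         0.5875      0.1249      0.6623       7.378
  Δ           -0.0639     -0.0426      0.0426      0.0426
  eq           0.5236      0.0823      0.7049       7.421
  solve Keq expr → x = 0.0213; check Q = 2.8140e+04
Then add 1.391 M of E.
Step 2:
                    J           G           A           E
  init         0.5236      0.0823      0.7049       8.812
  Δ           0.01494    0.009961   -0.009961   -0.009961
  eq           0.5385     0.09226      0.6949       8.802
  solve Keq expr → x = -0.00498; check Q = 2.8140e+04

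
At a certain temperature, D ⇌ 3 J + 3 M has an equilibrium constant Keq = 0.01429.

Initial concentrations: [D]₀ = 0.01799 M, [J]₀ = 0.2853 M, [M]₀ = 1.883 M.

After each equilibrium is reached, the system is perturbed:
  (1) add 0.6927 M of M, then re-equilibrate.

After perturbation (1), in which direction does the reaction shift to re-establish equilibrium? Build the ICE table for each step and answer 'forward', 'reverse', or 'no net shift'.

Q₀ = 8.618 vs Keq = 0.01429 ⇒ Q>K, reverse
Step 1:
                   D          J          M
  I          0.01799     0.2853      1.883
  C          0.07321    -0.2196    -0.2196
  E           0.0912    0.06567      1.663
  solve Keq expr → x = -0.07321; check Q = 0.01429
Then add 0.6927 M of M.
Step 2:
                   D          J          M
  I           0.0912    0.06567      2.356
  C         0.005984   -0.01795   -0.01795
  E          0.09718    0.04772      2.338
  solve Keq expr → x = -0.005984; check Q = 0.01429

Direction: reverse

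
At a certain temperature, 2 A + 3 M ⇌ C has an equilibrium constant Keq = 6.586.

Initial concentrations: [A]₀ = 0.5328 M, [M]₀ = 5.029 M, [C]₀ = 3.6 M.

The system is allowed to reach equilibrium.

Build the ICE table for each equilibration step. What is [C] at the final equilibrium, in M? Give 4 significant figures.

Q₀ = 0.09971 vs Keq = 6.586 ⇒ Q<K, forward
Step 1:
                   A          M          C
  init        0.5328      5.029        3.6
  Δ           -0.449    -0.6735     0.2245
  eq         0.08383      4.356      3.824
  solve Keq expr → x = 0.2245; check Q = 6.586

[C]_eq = 3.824 M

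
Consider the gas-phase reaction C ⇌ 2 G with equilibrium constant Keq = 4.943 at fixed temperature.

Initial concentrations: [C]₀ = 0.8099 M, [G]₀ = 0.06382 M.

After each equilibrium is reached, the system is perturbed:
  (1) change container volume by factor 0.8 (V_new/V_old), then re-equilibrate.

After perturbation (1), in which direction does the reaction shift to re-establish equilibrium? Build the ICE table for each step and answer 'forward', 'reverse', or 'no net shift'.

Direction: reverse

Q₀ = 0.005029 vs Keq = 4.943 ⇒ Q<K, forward
Step 1:
                  C         G
  init       0.8099   0.06382
  Δ         -0.5427     1.085
  eq         0.2672     1.149
  solve Keq expr → x = 0.5427; check Q = 4.943
Then change container volume by factor 0.8 (V_new/V_old).
Step 2:
                  C         G
  init        0.334     1.437
  Δ         0.03919  -0.07837
  eq         0.3732     1.358
  solve Keq expr → x = -0.03919; check Q = 4.943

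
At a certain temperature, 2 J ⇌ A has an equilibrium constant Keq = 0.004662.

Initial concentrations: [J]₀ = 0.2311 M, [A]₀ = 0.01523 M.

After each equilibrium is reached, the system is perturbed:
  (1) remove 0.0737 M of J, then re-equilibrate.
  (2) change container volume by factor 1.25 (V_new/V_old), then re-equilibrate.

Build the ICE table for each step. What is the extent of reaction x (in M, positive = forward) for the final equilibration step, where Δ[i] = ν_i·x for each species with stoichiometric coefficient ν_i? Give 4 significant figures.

Q₀ = 0.2852 vs Keq = 0.004662 ⇒ Q>K, reverse
Step 1:
                   J          A
  I           0.2311    0.01523
  C          0.02983   -0.01491
  E           0.2609 3.1740e-04
  solve Keq expr → x = -0.01491; check Q = 0.004662
Then remove 0.0737 M of J.
Step 2:
                   J          A
  I           0.1872 3.1740e-04
  C       3.0689e-04 -1.5344e-04
  E           0.1875 1.6395e-04
  solve Keq expr → x = -1.5344e-04; check Q = 0.004662
Then change container volume by factor 1.25 (V_new/V_old).
Step 3:
                   J          A
  I             0.15 1.3116e-04
  C       5.2319e-05 -2.6160e-05
  E           0.1501 1.0500e-04
  solve Keq expr → x = -2.6160e-05; check Q = 0.004662

x = -2.6160e-05 M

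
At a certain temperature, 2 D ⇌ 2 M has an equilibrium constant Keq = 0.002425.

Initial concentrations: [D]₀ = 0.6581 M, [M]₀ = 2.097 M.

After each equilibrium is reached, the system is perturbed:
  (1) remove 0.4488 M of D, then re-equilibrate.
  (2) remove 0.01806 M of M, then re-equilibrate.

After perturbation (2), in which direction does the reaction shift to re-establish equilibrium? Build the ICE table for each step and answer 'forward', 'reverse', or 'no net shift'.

Direction: forward

Q₀ = 10.15 vs Keq = 0.002425 ⇒ Q>K, reverse
Step 1:
                  D         M
  Initial    0.6581     2.097
  Change      1.968    -1.968
  Equil       2.626    0.1293
  solve Keq expr → x = -0.9838; check Q = 0.002425
Then remove 0.4488 M of D.
Step 2:
                  D         M
  Initial     2.177    0.1293
  Change    0.02106  -0.02106
  Equil       2.198    0.1082
  solve Keq expr → x = -0.01053; check Q = 0.002425
Then remove 0.01806 M of M.
Step 3:
                  D         M
  Initial     2.198   0.09018
  Change   -0.01721   0.01721
  Equil       2.181    0.1074
  solve Keq expr → x = 0.008606; check Q = 0.002425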